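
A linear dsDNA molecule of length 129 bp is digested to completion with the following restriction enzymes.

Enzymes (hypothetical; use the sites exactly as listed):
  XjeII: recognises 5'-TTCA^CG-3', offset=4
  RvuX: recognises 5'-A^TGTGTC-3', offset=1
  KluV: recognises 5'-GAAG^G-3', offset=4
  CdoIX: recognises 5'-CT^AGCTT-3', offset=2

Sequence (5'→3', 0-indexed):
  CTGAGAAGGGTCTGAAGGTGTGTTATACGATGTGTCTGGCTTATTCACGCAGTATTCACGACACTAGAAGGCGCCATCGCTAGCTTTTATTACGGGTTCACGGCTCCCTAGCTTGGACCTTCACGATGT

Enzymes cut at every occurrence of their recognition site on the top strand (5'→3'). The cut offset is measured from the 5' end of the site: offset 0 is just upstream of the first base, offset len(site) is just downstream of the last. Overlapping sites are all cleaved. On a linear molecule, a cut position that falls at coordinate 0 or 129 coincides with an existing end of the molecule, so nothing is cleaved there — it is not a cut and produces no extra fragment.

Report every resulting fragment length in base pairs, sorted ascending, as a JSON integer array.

[6,8,9,9,11,11,12,13,14,17,19]

Per-enzyme occurrences:
  XjeII (TTCACG, off=4): starts [43, 54, 96, 119] → cuts [47, 58, 100, 123]
  RvuX (ATGTGTC, off=1): starts [29] → cuts [30]
  KluV (GAAGG, off=4): starts [4, 13, 66] → cuts [8, 17, 70]
  CdoIX (CTAGCTT, off=2): starts [79, 107] → cuts [81, 109]

All cut coordinates (distinct, sorted): [8, 17, 30, 47, 58, 70, 81, 100, 109, 123]

Fragment lengths:
  [0,8): 8 bp
  [8,17): 9 bp
  [17,30): 13 bp
  [30,47): 17 bp
  [47,58): 11 bp
  [58,70): 12 bp
  [70,81): 11 bp
  [81,100): 19 bp
  [100,109): 9 bp
  [109,123): 14 bp
  [123,129): 6 bp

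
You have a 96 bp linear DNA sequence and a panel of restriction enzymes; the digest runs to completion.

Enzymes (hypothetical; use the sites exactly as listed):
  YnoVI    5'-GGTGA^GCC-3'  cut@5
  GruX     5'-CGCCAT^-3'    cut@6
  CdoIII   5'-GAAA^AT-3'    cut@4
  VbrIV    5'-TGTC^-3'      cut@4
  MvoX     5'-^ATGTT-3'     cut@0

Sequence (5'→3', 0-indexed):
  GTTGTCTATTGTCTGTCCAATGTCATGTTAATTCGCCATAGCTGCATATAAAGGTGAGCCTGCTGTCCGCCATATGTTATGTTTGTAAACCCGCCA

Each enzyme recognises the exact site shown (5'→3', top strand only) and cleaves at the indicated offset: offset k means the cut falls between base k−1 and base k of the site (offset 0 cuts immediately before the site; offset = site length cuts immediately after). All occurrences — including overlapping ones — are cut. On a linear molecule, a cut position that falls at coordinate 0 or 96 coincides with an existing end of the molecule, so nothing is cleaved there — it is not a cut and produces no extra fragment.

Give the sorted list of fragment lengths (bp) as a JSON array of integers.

Scan for sites:
  YnoVI GGTGAGCC/5: at [52] ⇒ [57]
  GruX CGCCAT/6: at [33, 67] ⇒ [39, 73]
  CdoIII (GAAAAT, off=4): no sites
  VbrIV TGTC/4: at [2, 9, 13, 20, 63] ⇒ [6, 13, 17, 24, 67]
  MvoX ATGTT/0: at [24, 73, 78] ⇒ [24, 73, 78]

Pooled cuts: [6, 13, 17, 24, 39, 57, 67, 73, 78]

Fragments:
  [0,6): 6 bp
  [6,13): 7 bp
  [13,17): 4 bp
  [17,24): 7 bp
  [24,39): 15 bp
  [39,57): 18 bp
  [57,67): 10 bp
  [67,73): 6 bp
  [73,78): 5 bp
  [78,96): 18 bp

[4,5,6,6,7,7,10,15,18,18]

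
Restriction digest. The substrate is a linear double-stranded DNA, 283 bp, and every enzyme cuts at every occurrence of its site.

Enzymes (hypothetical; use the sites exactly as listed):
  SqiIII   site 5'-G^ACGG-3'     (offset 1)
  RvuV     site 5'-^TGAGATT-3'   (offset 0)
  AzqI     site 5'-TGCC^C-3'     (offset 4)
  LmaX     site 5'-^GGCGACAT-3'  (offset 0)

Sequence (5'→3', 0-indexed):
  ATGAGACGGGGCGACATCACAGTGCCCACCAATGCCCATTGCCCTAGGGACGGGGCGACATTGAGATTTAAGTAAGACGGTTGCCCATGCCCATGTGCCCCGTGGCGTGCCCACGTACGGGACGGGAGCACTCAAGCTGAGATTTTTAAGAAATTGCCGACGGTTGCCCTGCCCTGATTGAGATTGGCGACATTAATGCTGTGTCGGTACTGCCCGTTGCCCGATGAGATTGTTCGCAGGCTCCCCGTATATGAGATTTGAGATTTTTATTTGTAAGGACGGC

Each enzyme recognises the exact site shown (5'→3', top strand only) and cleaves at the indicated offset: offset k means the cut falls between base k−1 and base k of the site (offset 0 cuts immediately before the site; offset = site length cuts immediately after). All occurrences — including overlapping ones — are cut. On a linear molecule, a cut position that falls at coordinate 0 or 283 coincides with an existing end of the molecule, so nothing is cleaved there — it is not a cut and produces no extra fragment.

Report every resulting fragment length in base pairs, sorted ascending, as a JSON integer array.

Site scan:
  SqiIII (GACGG, off=1): starts [4, 48, 75, 120, 158, 277] → cuts [5, 49, 76, 121, 159, 278]
  RvuV (TGAGATT, off=0): starts [61, 137, 178, 224, 251, 258] → cuts [61, 137, 178, 224, 251, 258]
  AzqI (TGCCC, off=4): starts [22, 32, 39, 81, 87, 95, 107, 164, 169, 210, 217] → cuts [26, 36, 43, 85, 91, 99, 111, 168, 173, 214, 221]
  LmaX (GGCGACAT, off=0): starts [9, 53, 185] → cuts [9, 53, 185]

All cut coordinates (distinct, sorted): [5, 9, 26, 36, 43, 49, 53, 61, 76, 85, 91, 99, 111, 121, 137, 159, 168, 173, 178, 185, 214, 221, 224, 251, 258, 278]

Fragment lengths:
  [0,5): 5 bp
  [5,9): 4 bp
  [9,26): 17 bp
  [26,36): 10 bp
  [36,43): 7 bp
  [43,49): 6 bp
  [49,53): 4 bp
  [53,61): 8 bp
  [61,76): 15 bp
  [76,85): 9 bp
  [85,91): 6 bp
  [91,99): 8 bp
  [99,111): 12 bp
  [111,121): 10 bp
  [121,137): 16 bp
  [137,159): 22 bp
  [159,168): 9 bp
  [168,173): 5 bp
  [173,178): 5 bp
  [178,185): 7 bp
  [185,214): 29 bp
  [214,221): 7 bp
  [221,224): 3 bp
  [224,251): 27 bp
  [251,258): 7 bp
  [258,278): 20 bp
  [278,283): 5 bp

[3,4,4,5,5,5,5,6,6,7,7,7,7,8,8,9,9,10,10,12,15,16,17,20,22,27,29]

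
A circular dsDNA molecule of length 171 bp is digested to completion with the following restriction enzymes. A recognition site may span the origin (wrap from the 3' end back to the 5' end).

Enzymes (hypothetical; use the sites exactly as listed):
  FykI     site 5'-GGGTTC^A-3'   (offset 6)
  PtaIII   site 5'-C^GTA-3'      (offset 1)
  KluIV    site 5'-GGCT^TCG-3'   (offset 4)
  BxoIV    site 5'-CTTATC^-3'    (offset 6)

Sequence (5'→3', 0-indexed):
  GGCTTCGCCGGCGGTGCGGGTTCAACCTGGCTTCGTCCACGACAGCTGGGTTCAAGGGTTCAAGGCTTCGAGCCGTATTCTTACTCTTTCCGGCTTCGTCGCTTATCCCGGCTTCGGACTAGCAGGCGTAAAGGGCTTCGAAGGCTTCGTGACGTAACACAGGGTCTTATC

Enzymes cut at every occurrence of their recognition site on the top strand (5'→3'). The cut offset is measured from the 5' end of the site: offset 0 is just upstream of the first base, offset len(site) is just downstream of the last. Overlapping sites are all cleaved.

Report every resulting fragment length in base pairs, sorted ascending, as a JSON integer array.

[4,6,6,7,7,8,9,9,10,12,14,18,19,21,21]

Site scan:
  FykI GGGTTCA/6: at [17, 47, 55] ⇒ [23, 53, 61]
  PtaIII CGTA/1: at [73, 126, 152] ⇒ [74, 127, 153]
  KluIV GGCTTCG/4: at [0, 28, 63, 91, 109, 133, 142] ⇒ [4, 32, 67, 95, 113, 137, 146]
  BxoIV CTTATC/6: at [101, 165] ⇒ [0, 107]

All cut coordinates (distinct, sorted): [0, 4, 23, 32, 53, 61, 67, 74, 95, 107, 113, 127, 137, 146, 153]

Fragment lengths:
  0→4: 4 bp
  4→23: 19 bp
  23→32: 9 bp
  32→53: 21 bp
  53→61: 8 bp
  61→67: 6 bp
  67→74: 7 bp
  74→95: 21 bp
  95→107: 12 bp
  107→113: 6 bp
  113→127: 14 bp
  127→137: 10 bp
  137→146: 9 bp
  146→153: 7 bp
  153→0 (wrap): 171-153+0 = 18 bp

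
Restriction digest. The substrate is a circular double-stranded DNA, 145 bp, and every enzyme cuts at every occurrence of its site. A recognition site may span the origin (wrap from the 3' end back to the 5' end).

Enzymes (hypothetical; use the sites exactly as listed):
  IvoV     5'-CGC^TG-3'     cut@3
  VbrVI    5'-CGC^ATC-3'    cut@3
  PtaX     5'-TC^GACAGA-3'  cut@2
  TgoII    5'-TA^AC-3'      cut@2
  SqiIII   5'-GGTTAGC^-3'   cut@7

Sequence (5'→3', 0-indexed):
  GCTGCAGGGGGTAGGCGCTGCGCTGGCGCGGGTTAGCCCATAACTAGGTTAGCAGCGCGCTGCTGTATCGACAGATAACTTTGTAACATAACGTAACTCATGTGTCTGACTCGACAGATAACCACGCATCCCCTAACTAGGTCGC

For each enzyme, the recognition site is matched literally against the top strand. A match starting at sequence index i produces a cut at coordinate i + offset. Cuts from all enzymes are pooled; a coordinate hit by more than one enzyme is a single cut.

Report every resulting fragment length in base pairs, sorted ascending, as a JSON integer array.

[5,5,5,5,7,7,8,8,8,8,9,11,12,14,16,17]

Per-enzyme occurrences:
  IvoV (CGCTG, off=3): starts [15, 20, 57, 144] → cuts [2, 18, 23, 60]
  VbrVI (CGCATC, off=3): starts [124] → cuts [127]
  PtaX (TCGACAGA, off=2): starts [67, 110] → cuts [69, 112]
  TgoII (TAAC, off=2): starts [40, 75, 83, 88, 93, 118, 133] → cuts [42, 77, 85, 90, 95, 120, 135]
  SqiIII (GGTTAGC, off=7): starts [30, 46] → cuts [37, 53]

Pooled cuts: [2, 18, 23, 37, 42, 53, 60, 69, 77, 85, 90, 95, 112, 120, 127, 135]

Fragment lengths:
  2→18: 16 bp
  18→23: 5 bp
  23→37: 14 bp
  37→42: 5 bp
  42→53: 11 bp
  53→60: 7 bp
  60→69: 9 bp
  69→77: 8 bp
  77→85: 8 bp
  85→90: 5 bp
  90→95: 5 bp
  95→112: 17 bp
  112→120: 8 bp
  120→127: 7 bp
  127→135: 8 bp
  135→2 (wrap): 145-135+2 = 12 bp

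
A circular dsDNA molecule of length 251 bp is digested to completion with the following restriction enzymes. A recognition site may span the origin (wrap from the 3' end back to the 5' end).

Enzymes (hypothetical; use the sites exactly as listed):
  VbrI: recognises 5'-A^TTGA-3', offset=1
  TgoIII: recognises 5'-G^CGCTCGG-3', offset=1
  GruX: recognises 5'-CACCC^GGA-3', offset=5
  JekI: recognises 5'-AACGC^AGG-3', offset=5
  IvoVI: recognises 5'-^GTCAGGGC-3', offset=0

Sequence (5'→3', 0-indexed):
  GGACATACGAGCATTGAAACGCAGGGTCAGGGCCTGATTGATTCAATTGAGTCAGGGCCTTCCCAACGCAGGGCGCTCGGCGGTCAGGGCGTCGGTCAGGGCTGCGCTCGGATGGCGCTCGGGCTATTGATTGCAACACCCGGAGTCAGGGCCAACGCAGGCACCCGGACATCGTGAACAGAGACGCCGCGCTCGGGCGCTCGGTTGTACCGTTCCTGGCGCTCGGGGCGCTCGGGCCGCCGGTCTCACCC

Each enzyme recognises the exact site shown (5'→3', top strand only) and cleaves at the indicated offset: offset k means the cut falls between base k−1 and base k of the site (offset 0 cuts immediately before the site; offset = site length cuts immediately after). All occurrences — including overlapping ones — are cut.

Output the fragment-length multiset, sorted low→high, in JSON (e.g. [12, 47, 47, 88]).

Per-enzyme occurrences:
  VbrI ATTGA/1: at [12, 36, 45, 125] ⇒ [13, 37, 46, 126]
  TgoIII GCGCTCGG/1: at [72, 103, 114, 188, 196, 218, 227] ⇒ [73, 104, 115, 189, 197, 219, 228]
  GruX CACCCGGA/5: at [136, 161, 246] ⇒ [0, 141, 166]
  JekI AACGCAGG/5: at [17, 64, 153] ⇒ [22, 69, 158]
  IvoVI GTCAGGGC/0: at [25, 50, 82, 94, 144] ⇒ [25, 50, 82, 94, 144]

Pooled cuts: [0, 13, 22, 25, 37, 46, 50, 69, 73, 82, 94, 104, 115, 126, 141, 144, 158, 166, 189, 197, 219, 228]

Fragments:
  0→13: 13 bp
  13→22: 9 bp
  22→25: 3 bp
  25→37: 12 bp
  37→46: 9 bp
  46→50: 4 bp
  50→69: 19 bp
  69→73: 4 bp
  73→82: 9 bp
  82→94: 12 bp
  94→104: 10 bp
  104→115: 11 bp
  115→126: 11 bp
  126→141: 15 bp
  141→144: 3 bp
  144→158: 14 bp
  158→166: 8 bp
  166→189: 23 bp
  189→197: 8 bp
  197→219: 22 bp
  219→228: 9 bp
  228→0 (wrap): 251-228+0 = 23 bp

[3,3,4,4,8,8,9,9,9,9,10,11,11,12,12,13,14,15,19,22,23,23]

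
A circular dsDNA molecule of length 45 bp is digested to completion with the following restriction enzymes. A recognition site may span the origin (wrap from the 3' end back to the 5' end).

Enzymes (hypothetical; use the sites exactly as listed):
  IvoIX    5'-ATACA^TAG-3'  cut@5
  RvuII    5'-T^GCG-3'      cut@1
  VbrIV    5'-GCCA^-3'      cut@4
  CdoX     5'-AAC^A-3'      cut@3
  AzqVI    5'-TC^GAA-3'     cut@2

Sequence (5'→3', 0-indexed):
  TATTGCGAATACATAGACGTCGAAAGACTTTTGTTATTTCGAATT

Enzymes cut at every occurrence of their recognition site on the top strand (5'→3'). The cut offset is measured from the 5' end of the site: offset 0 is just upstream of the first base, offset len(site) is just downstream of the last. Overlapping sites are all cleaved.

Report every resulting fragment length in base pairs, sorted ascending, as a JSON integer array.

[8,9,9,19]

Site scan:
  IvoIX ATACATAG/5: at [8] ⇒ [13]
  RvuII TGCG/1: at [3] ⇒ [4]
  VbrIV (GCCA, off=4): no sites
  CdoX (AACA, off=3): no sites
  AzqVI TCGAA/2: at [19, 38] ⇒ [21, 40]

Pooled cuts: [4, 13, 21, 40]

Fragments:
  4→13: 9 bp
  13→21: 8 bp
  21→40: 19 bp
  40→4 (wrap): 45-40+4 = 9 bp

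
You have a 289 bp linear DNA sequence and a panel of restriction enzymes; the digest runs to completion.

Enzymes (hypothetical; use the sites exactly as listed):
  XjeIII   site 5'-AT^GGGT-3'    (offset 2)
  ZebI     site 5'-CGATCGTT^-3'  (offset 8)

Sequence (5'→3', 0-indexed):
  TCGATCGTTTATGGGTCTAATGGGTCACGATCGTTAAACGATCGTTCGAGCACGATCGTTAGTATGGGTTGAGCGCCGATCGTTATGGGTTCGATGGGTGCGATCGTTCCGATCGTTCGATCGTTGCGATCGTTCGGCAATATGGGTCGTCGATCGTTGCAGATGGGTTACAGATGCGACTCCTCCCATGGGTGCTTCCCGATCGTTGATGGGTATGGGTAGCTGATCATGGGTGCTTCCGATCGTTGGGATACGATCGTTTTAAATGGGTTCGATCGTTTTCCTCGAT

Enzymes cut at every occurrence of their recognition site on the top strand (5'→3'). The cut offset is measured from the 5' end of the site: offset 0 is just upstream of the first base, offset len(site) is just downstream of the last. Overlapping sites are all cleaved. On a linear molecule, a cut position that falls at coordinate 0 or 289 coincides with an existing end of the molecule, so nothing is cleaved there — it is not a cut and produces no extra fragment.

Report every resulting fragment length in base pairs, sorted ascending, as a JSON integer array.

[2,3,3,5,6,6,6,8,9,9,9,9,9,9,9,11,13,13,14,14,14,14,15,17,18,19,25]

Scan for sites:
  XjeIII ATGGGT/2: at [10, 19, 63, 84, 93, 141, 162, 187, 208, 214, 228, 265] ⇒ [12, 21, 65, 86, 95, 143, 164, 189, 210, 216, 230, 267]
  ZebI CGATCGTT/8: at [1, 27, 38, 52, 76, 100, 109, 117, 126, 150, 199, 239, 253, 272] ⇒ [9, 35, 46, 60, 84, 108, 117, 125, 134, 158, 207, 247, 261, 280]

All cut coordinates (distinct, sorted): [9, 12, 21, 35, 46, 60, 65, 84, 86, 95, 108, 117, 125, 134, 143, 158, 164, 189, 207, 210, 216, 230, 247, 261, 267, 280]

Fragment lengths:
  [0,9): 9 bp
  [9,12): 3 bp
  [12,21): 9 bp
  [21,35): 14 bp
  [35,46): 11 bp
  [46,60): 14 bp
  [60,65): 5 bp
  [65,84): 19 bp
  [84,86): 2 bp
  [86,95): 9 bp
  [95,108): 13 bp
  [108,117): 9 bp
  [117,125): 8 bp
  [125,134): 9 bp
  [134,143): 9 bp
  [143,158): 15 bp
  [158,164): 6 bp
  [164,189): 25 bp
  [189,207): 18 bp
  [207,210): 3 bp
  [210,216): 6 bp
  [216,230): 14 bp
  [230,247): 17 bp
  [247,261): 14 bp
  [261,267): 6 bp
  [267,280): 13 bp
  [280,289): 9 bp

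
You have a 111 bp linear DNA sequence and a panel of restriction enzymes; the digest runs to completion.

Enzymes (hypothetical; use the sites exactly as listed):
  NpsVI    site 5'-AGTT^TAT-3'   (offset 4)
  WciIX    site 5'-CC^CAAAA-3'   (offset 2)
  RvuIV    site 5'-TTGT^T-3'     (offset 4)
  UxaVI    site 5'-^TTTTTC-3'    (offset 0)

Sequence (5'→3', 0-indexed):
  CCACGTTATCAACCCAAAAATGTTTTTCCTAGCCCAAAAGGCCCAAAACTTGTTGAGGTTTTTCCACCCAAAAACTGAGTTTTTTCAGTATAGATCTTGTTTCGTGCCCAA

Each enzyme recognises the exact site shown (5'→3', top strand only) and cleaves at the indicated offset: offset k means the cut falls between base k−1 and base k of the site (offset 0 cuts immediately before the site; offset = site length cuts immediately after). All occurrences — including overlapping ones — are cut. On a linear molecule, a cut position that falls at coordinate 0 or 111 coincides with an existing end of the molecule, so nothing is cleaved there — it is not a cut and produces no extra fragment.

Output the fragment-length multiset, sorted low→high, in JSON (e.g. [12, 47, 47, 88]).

[5,8,9,10,10,11,12,12,14,20]

Per-enzyme occurrences:
  NpsVI (AGTTTAT, off=4): no sites
  WciIX CCCAAAA/2: at [12, 32, 41, 66] ⇒ [14, 34, 43, 68]
  RvuIV TTGTT/4: at [49, 96] ⇒ [53, 100]
  UxaVI TTTTTC/0: at [22, 58, 80] ⇒ [22, 58, 80]

All cut coordinates (distinct, sorted): [14, 22, 34, 43, 53, 58, 68, 80, 100]

Fragments:
  [0,14): 14 bp
  [14,22): 8 bp
  [22,34): 12 bp
  [34,43): 9 bp
  [43,53): 10 bp
  [53,58): 5 bp
  [58,68): 10 bp
  [68,80): 12 bp
  [80,100): 20 bp
  [100,111): 11 bp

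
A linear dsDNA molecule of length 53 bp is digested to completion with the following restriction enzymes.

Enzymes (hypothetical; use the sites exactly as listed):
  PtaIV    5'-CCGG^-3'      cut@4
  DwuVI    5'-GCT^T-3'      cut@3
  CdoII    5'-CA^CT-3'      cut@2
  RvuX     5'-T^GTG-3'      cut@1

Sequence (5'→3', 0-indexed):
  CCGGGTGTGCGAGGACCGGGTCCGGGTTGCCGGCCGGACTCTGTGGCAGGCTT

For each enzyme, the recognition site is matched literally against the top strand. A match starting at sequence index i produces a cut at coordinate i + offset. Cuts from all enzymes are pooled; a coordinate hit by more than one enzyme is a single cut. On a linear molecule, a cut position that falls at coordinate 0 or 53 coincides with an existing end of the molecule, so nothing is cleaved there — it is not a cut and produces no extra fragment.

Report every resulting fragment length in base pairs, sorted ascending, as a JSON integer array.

Scan for sites:
  PtaIV CCGG/4: at [0, 15, 21, 29, 33] ⇒ [4, 19, 25, 33, 37]
  DwuVI GCTT/3: at [49] ⇒ [52]
  CdoII (CACT, off=2): no sites
  RvuX TGTG/1: at [5, 41] ⇒ [6, 42]

Pooled cuts: [4, 6, 19, 25, 33, 37, 42, 52]

Fragment lengths:
  [0,4): 4 bp
  [4,6): 2 bp
  [6,19): 13 bp
  [19,25): 6 bp
  [25,33): 8 bp
  [33,37): 4 bp
  [37,42): 5 bp
  [42,52): 10 bp
  [52,53): 1 bp

[1,2,4,4,5,6,8,10,13]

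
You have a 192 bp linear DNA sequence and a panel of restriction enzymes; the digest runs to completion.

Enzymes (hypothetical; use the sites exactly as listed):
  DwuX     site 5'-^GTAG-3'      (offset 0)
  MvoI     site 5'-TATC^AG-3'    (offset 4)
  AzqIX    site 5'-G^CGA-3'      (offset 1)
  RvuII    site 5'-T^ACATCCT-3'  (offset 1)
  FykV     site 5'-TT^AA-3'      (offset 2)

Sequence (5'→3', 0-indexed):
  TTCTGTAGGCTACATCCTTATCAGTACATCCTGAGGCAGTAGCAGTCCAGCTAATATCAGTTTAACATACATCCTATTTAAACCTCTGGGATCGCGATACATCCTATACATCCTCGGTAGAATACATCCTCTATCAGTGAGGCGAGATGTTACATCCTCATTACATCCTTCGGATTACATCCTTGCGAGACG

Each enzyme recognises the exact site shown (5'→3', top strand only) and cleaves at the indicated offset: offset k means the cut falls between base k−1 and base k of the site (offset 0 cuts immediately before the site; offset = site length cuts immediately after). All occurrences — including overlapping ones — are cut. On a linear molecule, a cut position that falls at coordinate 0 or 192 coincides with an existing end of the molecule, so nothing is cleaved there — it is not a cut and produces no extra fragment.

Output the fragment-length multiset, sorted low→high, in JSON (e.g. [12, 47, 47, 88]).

[3,4,4,5,5,7,7,7,7,9,9,9,9,11,11,11,12,13,14,15,20]

Scan for sites:
  DwuX GTAG/0: at [4, 38, 116] ⇒ [4, 38, 116]
  MvoI TATCAG/4: at [18, 54, 131] ⇒ [22, 58, 135]
  AzqIX GCGA/1: at [93, 141, 184] ⇒ [94, 142, 185]
  RvuII TACATCCT/1: at [10, 24, 67, 97, 106, 122, 150, 161, 175] ⇒ [11, 25, 68, 98, 107, 123, 151, 162, 176]
  FykV TTAA/2: at [61, 77] ⇒ [63, 79]

All cut coordinates (distinct, sorted): [4, 11, 22, 25, 38, 58, 63, 68, 79, 94, 98, 107, 116, 123, 135, 142, 151, 162, 176, 185]

Fragments:
  [0,4): 4 bp
  [4,11): 7 bp
  [11,22): 11 bp
  [22,25): 3 bp
  [25,38): 13 bp
  [38,58): 20 bp
  [58,63): 5 bp
  [63,68): 5 bp
  [68,79): 11 bp
  [79,94): 15 bp
  [94,98): 4 bp
  [98,107): 9 bp
  [107,116): 9 bp
  [116,123): 7 bp
  [123,135): 12 bp
  [135,142): 7 bp
  [142,151): 9 bp
  [151,162): 11 bp
  [162,176): 14 bp
  [176,185): 9 bp
  [185,192): 7 bp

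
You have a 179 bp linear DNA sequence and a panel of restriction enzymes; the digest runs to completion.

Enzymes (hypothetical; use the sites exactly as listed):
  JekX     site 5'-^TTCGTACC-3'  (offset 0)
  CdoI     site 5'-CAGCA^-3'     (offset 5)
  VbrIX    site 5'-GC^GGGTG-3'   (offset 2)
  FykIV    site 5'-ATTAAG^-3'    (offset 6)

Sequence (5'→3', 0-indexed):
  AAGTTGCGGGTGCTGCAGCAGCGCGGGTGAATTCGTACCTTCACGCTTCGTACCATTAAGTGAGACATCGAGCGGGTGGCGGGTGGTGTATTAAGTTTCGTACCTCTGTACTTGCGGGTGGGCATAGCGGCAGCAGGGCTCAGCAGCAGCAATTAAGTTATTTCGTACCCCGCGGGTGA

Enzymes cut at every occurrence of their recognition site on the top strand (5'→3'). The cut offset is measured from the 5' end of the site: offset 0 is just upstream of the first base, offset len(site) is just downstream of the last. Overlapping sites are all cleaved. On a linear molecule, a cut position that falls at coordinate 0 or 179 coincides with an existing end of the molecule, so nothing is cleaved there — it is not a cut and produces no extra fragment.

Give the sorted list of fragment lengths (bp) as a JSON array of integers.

[1,3,3,4,4,6,6,7,7,7,10,12,13,13,14,15,15,19,20]

Site scan:
  JekX (TTCGTACC, off=0): starts [31, 46, 96, 161] → cuts [31, 46, 96, 161]
  CdoI (CAGCA, off=5): starts [15, 130, 140, 143, 146] → cuts [20, 135, 145, 148, 151]
  VbrIX (GCGGGTG, off=2): starts [5, 22, 71, 78, 113, 171] → cuts [7, 24, 73, 80, 115, 173]
  FykIV (ATTAAG, off=6): starts [54, 89, 151] → cuts [60, 95, 157]

All cut coordinates (distinct, sorted): [7, 20, 24, 31, 46, 60, 73, 80, 95, 96, 115, 135, 145, 148, 151, 157, 161, 173]

Fragment lengths:
  [0,7): 7 bp
  [7,20): 13 bp
  [20,24): 4 bp
  [24,31): 7 bp
  [31,46): 15 bp
  [46,60): 14 bp
  [60,73): 13 bp
  [73,80): 7 bp
  [80,95): 15 bp
  [95,96): 1 bp
  [96,115): 19 bp
  [115,135): 20 bp
  [135,145): 10 bp
  [145,148): 3 bp
  [148,151): 3 bp
  [151,157): 6 bp
  [157,161): 4 bp
  [161,173): 12 bp
  [173,179): 6 bp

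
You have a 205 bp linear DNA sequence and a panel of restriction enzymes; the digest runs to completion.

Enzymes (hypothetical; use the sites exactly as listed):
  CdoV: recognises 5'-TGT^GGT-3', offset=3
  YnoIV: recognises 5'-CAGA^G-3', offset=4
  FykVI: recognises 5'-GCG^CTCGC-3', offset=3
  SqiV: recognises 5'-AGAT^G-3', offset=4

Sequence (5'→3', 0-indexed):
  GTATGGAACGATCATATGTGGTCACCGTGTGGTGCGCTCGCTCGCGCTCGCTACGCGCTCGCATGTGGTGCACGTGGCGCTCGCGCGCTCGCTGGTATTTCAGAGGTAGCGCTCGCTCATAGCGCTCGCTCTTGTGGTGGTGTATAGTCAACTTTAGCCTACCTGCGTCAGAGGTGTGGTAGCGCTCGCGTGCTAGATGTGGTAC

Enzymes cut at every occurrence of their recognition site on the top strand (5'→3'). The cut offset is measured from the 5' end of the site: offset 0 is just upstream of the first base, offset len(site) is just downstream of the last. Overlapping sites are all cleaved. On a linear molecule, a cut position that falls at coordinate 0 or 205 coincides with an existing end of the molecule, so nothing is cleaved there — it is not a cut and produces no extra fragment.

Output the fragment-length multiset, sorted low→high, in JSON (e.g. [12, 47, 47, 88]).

Site scan:
  CdoV TGTGGT/3: at [16, 27, 63, 132, 174, 197] ⇒ [19, 30, 66, 135, 177, 200]
  YnoIV CAGAG/4: at [100, 168] ⇒ [104, 172]
  FykVI GCGCTCGC/3: at [33, 43, 54, 76, 84, 108, 121, 181] ⇒ [36, 46, 57, 79, 87, 111, 124, 184]
  SqiV AGATG/4: at [194] ⇒ [198]

Pooled cuts: [19, 30, 36, 46, 57, 66, 79, 87, 104, 111, 124, 135, 172, 177, 184, 198, 200]

Fragments:
  [0,19): 19 bp
  [19,30): 11 bp
  [30,36): 6 bp
  [36,46): 10 bp
  [46,57): 11 bp
  [57,66): 9 bp
  [66,79): 13 bp
  [79,87): 8 bp
  [87,104): 17 bp
  [104,111): 7 bp
  [111,124): 13 bp
  [124,135): 11 bp
  [135,172): 37 bp
  [172,177): 5 bp
  [177,184): 7 bp
  [184,198): 14 bp
  [198,200): 2 bp
  [200,205): 5 bp

[2,5,5,6,7,7,8,9,10,11,11,11,13,13,14,17,19,37]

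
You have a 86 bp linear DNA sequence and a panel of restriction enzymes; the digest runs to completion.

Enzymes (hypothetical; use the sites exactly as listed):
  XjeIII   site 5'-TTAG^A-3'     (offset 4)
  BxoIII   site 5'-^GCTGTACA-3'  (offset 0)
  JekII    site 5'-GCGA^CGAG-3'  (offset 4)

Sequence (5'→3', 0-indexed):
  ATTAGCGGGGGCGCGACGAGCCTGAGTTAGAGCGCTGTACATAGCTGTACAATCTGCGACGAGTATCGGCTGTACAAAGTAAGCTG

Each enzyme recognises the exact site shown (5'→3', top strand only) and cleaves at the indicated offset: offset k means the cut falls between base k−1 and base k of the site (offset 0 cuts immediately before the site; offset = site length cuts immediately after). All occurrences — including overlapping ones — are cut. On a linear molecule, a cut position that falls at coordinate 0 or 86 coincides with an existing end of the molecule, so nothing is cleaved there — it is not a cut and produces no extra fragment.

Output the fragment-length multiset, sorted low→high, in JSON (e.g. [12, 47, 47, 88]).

[3,9,10,14,16,16,18]

Per-enzyme occurrences:
  XjeIII TTAGA/4: at [26] ⇒ [30]
  BxoIII GCTGTACA/0: at [33, 43, 68] ⇒ [33, 43, 68]
  JekII GCGACGAG/4: at [12, 55] ⇒ [16, 59]

All cut coordinates (distinct, sorted): [16, 30, 33, 43, 59, 68]

Fragment lengths:
  [0,16): 16 bp
  [16,30): 14 bp
  [30,33): 3 bp
  [33,43): 10 bp
  [43,59): 16 bp
  [59,68): 9 bp
  [68,86): 18 bp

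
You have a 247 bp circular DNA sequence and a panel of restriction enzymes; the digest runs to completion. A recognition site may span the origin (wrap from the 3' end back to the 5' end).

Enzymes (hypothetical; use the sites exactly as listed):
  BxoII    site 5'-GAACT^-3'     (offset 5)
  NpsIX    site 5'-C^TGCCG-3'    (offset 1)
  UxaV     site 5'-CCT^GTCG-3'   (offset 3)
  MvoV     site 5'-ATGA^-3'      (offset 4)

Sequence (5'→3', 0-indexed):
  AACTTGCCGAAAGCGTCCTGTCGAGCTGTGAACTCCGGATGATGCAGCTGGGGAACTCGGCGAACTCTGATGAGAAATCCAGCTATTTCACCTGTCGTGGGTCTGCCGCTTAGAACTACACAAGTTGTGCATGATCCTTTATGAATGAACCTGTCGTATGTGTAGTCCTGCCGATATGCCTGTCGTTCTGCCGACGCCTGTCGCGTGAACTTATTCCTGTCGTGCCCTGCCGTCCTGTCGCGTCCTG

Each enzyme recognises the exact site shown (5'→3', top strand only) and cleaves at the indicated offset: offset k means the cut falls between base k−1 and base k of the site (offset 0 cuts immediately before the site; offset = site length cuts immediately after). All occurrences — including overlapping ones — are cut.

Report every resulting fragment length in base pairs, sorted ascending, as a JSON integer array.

[4,4,7,7,7,8,9,9,9,10,10,11,12,13,14,15,15,15,15,16,17,20]

Per-enzyme occurrences:
  BxoII (GAACT, off=5): starts [29, 52, 61, 112, 206, 246] → cuts [4, 34, 57, 66, 117, 211]
  NpsIX (CTGCCG, off=1): starts [102, 167, 187, 226] → cuts [103, 168, 188, 227]
  UxaV (CCTGTCG, off=3): starts [16, 90, 149, 178, 196, 215, 233] → cuts [19, 93, 152, 181, 199, 218, 236]
  MvoV (ATGA, off=4): starts [38, 69, 130, 140, 144] → cuts [42, 73, 134, 144, 148]

Pooled cuts: [4, 19, 34, 42, 57, 66, 73, 93, 103, 117, 134, 144, 148, 152, 168, 181, 188, 199, 211, 218, 227, 236]

Fragments:
  4→19: 15 bp
  19→34: 15 bp
  34→42: 8 bp
  42→57: 15 bp
  57→66: 9 bp
  66→73: 7 bp
  73→93: 20 bp
  93→103: 10 bp
  103→117: 14 bp
  117→134: 17 bp
  134→144: 10 bp
  144→148: 4 bp
  148→152: 4 bp
  152→168: 16 bp
  168→181: 13 bp
  181→188: 7 bp
  188→199: 11 bp
  199→211: 12 bp
  211→218: 7 bp
  218→227: 9 bp
  227→236: 9 bp
  236→4 (wrap): 247-236+4 = 15 bp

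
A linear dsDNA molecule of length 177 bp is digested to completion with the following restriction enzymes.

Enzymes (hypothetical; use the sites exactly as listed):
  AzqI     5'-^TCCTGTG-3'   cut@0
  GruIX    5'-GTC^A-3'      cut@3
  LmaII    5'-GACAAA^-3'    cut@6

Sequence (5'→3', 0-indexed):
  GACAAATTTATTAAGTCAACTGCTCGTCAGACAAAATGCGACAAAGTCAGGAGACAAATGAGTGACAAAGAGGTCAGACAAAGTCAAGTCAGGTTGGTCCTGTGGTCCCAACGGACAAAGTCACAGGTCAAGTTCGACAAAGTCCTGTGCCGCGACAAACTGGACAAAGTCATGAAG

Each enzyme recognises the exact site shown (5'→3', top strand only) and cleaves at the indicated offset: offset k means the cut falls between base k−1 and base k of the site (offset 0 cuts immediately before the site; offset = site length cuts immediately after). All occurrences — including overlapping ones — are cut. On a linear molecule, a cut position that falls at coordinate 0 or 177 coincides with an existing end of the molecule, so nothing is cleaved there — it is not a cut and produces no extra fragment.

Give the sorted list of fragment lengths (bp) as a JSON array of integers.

[1,3,3,3,3,5,6,6,6,7,7,7,7,9,10,10,11,11,11,12,17,22]

Scan for sites:
  AzqI TCCTGTG/0: at [97, 142] ⇒ [97, 142]
  GruIX GTCA/3: at [14, 25, 45, 72, 82, 87, 119, 126, 168] ⇒ [17, 28, 48, 75, 85, 90, 122, 129, 171]
  LmaII GACAAA/6: at [0, 29, 39, 52, 63, 76, 113, 135, 153, 162] ⇒ [6, 35, 45, 58, 69, 82, 119, 141, 159, 168]

Pooled cuts: [6, 17, 28, 35, 45, 48, 58, 69, 75, 82, 85, 90, 97, 119, 122, 129, 141, 142, 159, 168, 171]

Fragments:
  [0,6): 6 bp
  [6,17): 11 bp
  [17,28): 11 bp
  [28,35): 7 bp
  [35,45): 10 bp
  [45,48): 3 bp
  [48,58): 10 bp
  [58,69): 11 bp
  [69,75): 6 bp
  [75,82): 7 bp
  [82,85): 3 bp
  [85,90): 5 bp
  [90,97): 7 bp
  [97,119): 22 bp
  [119,122): 3 bp
  [122,129): 7 bp
  [129,141): 12 bp
  [141,142): 1 bp
  [142,159): 17 bp
  [159,168): 9 bp
  [168,171): 3 bp
  [171,177): 6 bp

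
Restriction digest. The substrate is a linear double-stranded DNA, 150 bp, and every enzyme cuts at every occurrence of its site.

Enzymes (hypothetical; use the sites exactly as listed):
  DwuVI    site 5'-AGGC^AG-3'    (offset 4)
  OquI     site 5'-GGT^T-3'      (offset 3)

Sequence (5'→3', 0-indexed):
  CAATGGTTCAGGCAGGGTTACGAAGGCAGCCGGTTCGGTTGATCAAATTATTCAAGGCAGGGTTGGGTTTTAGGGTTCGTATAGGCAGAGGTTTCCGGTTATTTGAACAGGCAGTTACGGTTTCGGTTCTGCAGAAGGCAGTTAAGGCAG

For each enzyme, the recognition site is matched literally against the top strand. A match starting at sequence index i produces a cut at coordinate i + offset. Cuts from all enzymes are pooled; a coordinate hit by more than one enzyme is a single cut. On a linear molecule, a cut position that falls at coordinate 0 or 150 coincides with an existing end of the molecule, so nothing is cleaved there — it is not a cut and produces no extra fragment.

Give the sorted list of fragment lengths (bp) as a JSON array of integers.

[2,5,5,5,5,6,6,6,7,7,7,8,9,9,9,10,12,13,19]

Per-enzyme occurrences:
  DwuVI AGGCAG/4: at [9, 23, 54, 82, 108, 135, 144] ⇒ [13, 27, 58, 86, 112, 139, 148]
  OquI GGTT/3: at [4, 15, 31, 36, 60, 65, 73, 89, 96, 118, 124] ⇒ [7, 18, 34, 39, 63, 68, 76, 92, 99, 121, 127]

All cut coordinates (distinct, sorted): [7, 13, 18, 27, 34, 39, 58, 63, 68, 76, 86, 92, 99, 112, 121, 127, 139, 148]

Fragments:
  [0,7): 7 bp
  [7,13): 6 bp
  [13,18): 5 bp
  [18,27): 9 bp
  [27,34): 7 bp
  [34,39): 5 bp
  [39,58): 19 bp
  [58,63): 5 bp
  [63,68): 5 bp
  [68,76): 8 bp
  [76,86): 10 bp
  [86,92): 6 bp
  [92,99): 7 bp
  [99,112): 13 bp
  [112,121): 9 bp
  [121,127): 6 bp
  [127,139): 12 bp
  [139,148): 9 bp
  [148,150): 2 bp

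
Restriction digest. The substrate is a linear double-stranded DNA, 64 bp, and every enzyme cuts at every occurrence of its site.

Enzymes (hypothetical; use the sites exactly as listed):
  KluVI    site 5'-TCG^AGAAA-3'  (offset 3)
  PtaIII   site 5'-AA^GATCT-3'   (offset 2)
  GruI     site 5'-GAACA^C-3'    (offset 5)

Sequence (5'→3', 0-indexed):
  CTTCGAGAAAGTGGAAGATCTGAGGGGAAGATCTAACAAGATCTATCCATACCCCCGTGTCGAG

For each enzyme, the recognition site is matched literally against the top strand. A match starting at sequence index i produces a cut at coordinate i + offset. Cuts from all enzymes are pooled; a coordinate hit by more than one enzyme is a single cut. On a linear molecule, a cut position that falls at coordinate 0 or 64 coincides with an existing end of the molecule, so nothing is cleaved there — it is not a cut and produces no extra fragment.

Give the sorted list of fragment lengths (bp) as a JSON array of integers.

[5,10,11,13,25]

Per-enzyme occurrences:
  KluVI TCGAGAAA/3: at [2] ⇒ [5]
  PtaIII AAGATCT/2: at [14, 27, 37] ⇒ [16, 29, 39]
  GruI (GAACAC, off=5): no sites

All cut coordinates (distinct, sorted): [5, 16, 29, 39]

Fragment lengths:
  [0,5): 5 bp
  [5,16): 11 bp
  [16,29): 13 bp
  [29,39): 10 bp
  [39,64): 25 bp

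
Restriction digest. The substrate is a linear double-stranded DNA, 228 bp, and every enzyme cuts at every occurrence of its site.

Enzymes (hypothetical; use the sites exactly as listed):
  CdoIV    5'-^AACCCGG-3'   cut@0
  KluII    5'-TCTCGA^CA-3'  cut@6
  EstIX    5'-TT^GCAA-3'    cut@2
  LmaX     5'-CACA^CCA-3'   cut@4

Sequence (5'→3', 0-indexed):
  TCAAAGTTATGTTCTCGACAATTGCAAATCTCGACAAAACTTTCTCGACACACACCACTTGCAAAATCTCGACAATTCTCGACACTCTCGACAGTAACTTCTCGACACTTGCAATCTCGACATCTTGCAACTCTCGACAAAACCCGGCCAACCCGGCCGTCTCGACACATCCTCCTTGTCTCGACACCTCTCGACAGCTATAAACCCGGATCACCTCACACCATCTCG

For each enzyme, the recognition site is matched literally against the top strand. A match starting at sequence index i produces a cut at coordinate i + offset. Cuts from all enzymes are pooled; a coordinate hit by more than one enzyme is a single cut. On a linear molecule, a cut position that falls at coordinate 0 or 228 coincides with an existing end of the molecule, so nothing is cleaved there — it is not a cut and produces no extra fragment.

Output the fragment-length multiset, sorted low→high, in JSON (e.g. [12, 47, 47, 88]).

[3,5,5,6,6,6,8,8,9,9,10,10,10,11,11,12,14,14,16,18,18,19]

Site scan:
  CdoIV AACCCGG/0: at [140, 149, 202] ⇒ [140, 149, 202]
  KluII TCTCGACA/6: at [12, 28, 42, 66, 76, 85, 99, 114, 131, 159, 178, 188] ⇒ [18, 34, 48, 72, 82, 91, 105, 120, 137, 165, 184, 194]
  EstIX TTGCAA/2: at [21, 58, 108, 124] ⇒ [23, 60, 110, 126]
  LmaX CACACCA/4: at [50, 216] ⇒ [54, 220]

All cut coordinates (distinct, sorted): [18, 23, 34, 48, 54, 60, 72, 82, 91, 105, 110, 120, 126, 137, 140, 149, 165, 184, 194, 202, 220]

Fragments:
  [0,18): 18 bp
  [18,23): 5 bp
  [23,34): 11 bp
  [34,48): 14 bp
  [48,54): 6 bp
  [54,60): 6 bp
  [60,72): 12 bp
  [72,82): 10 bp
  [82,91): 9 bp
  [91,105): 14 bp
  [105,110): 5 bp
  [110,120): 10 bp
  [120,126): 6 bp
  [126,137): 11 bp
  [137,140): 3 bp
  [140,149): 9 bp
  [149,165): 16 bp
  [165,184): 19 bp
  [184,194): 10 bp
  [194,202): 8 bp
  [202,220): 18 bp
  [220,228): 8 bp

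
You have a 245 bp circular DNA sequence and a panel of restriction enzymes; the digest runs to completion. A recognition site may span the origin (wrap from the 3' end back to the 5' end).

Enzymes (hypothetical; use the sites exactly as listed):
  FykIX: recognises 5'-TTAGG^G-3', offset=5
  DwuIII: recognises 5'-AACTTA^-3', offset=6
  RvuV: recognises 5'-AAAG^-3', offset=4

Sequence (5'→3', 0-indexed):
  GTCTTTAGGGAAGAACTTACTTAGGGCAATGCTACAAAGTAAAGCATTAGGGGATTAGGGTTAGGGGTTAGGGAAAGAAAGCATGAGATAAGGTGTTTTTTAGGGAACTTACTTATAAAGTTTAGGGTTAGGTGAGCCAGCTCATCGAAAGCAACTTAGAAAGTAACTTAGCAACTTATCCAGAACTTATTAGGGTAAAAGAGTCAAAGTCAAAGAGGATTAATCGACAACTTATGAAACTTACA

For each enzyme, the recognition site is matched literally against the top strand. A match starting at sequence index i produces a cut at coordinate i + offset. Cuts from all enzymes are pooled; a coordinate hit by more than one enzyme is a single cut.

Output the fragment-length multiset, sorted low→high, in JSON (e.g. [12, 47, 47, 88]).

[4,5,5,5,5,6,6,6,6,7,7,7,7,7,7,8,8,8,9,9,10,11,11,14,19,23,25]

Per-enzyme occurrences:
  FykIX TTAGGG/5: at [4, 20, 46, 54, 60, 67, 99, 121, 189] ⇒ [9, 25, 51, 59, 65, 72, 104, 126, 194]
  DwuIII AACTTA/6: at [13, 105, 152, 164, 172, 183, 228, 237] ⇒ [19, 111, 158, 170, 178, 189, 234, 243]
  RvuV AAAG/4: at [35, 40, 73, 77, 116, 147, 159, 197, 205, 211] ⇒ [39, 44, 77, 81, 120, 151, 163, 201, 209, 215]

Pooled cuts: [9, 19, 25, 39, 44, 51, 59, 65, 72, 77, 81, 104, 111, 120, 126, 151, 158, 163, 170, 178, 189, 194, 201, 209, 215, 234, 243]

Fragments:
  9→19: 10 bp
  19→25: 6 bp
  25→39: 14 bp
  39→44: 5 bp
  44→51: 7 bp
  51→59: 8 bp
  59→65: 6 bp
  65→72: 7 bp
  72→77: 5 bp
  77→81: 4 bp
  81→104: 23 bp
  104→111: 7 bp
  111→120: 9 bp
  120→126: 6 bp
  126→151: 25 bp
  151→158: 7 bp
  158→163: 5 bp
  163→170: 7 bp
  170→178: 8 bp
  178→189: 11 bp
  189→194: 5 bp
  194→201: 7 bp
  201→209: 8 bp
  209→215: 6 bp
  215→234: 19 bp
  234→243: 9 bp
  243→9 (wrap): 245-243+9 = 11 bp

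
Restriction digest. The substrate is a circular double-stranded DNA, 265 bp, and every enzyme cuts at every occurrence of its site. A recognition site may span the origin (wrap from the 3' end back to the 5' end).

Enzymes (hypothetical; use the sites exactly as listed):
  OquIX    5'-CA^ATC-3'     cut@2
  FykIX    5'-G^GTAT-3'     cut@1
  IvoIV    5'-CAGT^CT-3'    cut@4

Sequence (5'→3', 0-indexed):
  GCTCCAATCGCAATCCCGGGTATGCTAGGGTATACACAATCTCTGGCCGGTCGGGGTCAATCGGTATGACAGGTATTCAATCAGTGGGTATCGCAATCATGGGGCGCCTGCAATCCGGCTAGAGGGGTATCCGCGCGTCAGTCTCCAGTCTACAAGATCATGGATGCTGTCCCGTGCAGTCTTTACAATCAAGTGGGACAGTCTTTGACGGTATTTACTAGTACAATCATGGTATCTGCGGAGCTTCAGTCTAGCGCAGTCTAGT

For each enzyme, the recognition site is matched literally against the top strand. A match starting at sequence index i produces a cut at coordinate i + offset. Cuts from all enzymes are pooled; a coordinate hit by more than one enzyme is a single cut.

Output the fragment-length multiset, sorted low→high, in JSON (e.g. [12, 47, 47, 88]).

[4,6,6,7,7,7,7,8,8,8,9,9,10,10,11,14,15,15,16,17,19,21,31]

Site scan:
  OquIX (CAATC, off=2): starts [4, 10, 36, 57, 77, 93, 110, 185, 223] → cuts [6, 12, 38, 59, 79, 95, 112, 187, 225]
  FykIX (GGTAT, off=1): starts [18, 28, 62, 71, 86, 125, 209, 230] → cuts [19, 29, 63, 72, 87, 126, 210, 231]
  IvoIV (CAGTCT, off=4): starts [138, 145, 176, 198, 246, 256] → cuts [142, 149, 180, 202, 250, 260]

Pooled cuts: [6, 12, 19, 29, 38, 59, 63, 72, 79, 87, 95, 112, 126, 142, 149, 180, 187, 202, 210, 225, 231, 250, 260]

Fragments:
  6→12: 6 bp
  12→19: 7 bp
  19→29: 10 bp
  29→38: 9 bp
  38→59: 21 bp
  59→63: 4 bp
  63→72: 9 bp
  72→79: 7 bp
  79→87: 8 bp
  87→95: 8 bp
  95→112: 17 bp
  112→126: 14 bp
  126→142: 16 bp
  142→149: 7 bp
  149→180: 31 bp
  180→187: 7 bp
  187→202: 15 bp
  202→210: 8 bp
  210→225: 15 bp
  225→231: 6 bp
  231→250: 19 bp
  250→260: 10 bp
  260→6 (wrap): 265-260+6 = 11 bp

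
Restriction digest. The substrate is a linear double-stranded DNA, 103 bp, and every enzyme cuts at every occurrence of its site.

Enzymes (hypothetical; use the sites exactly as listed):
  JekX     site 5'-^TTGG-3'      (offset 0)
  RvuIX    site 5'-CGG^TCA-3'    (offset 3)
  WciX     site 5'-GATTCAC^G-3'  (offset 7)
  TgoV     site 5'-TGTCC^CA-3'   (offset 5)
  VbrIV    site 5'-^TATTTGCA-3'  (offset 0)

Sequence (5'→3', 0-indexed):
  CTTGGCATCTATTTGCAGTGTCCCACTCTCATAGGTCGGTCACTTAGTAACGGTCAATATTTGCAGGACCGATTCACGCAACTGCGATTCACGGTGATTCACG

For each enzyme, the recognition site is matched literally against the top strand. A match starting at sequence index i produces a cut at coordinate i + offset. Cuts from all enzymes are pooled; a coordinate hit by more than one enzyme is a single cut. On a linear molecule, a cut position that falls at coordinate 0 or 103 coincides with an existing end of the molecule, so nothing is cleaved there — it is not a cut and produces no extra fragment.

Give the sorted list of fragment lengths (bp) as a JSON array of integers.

[1,1,4,8,10,14,14,15,16,20]

Site scan:
  JekX TTGG/0: at [1] ⇒ [1]
  RvuIX CGGTCA/3: at [36, 50] ⇒ [39, 53]
  WciX GATTCACG/7: at [70, 85, 95] ⇒ [77, 92, 102]
  TgoV TGTCCCA/5: at [18] ⇒ [23]
  VbrIV TATTTGCA/0: at [9, 57] ⇒ [9, 57]

Pooled cuts: [1, 9, 23, 39, 53, 57, 77, 92, 102]

Fragments:
  [0,1): 1 bp
  [1,9): 8 bp
  [9,23): 14 bp
  [23,39): 16 bp
  [39,53): 14 bp
  [53,57): 4 bp
  [57,77): 20 bp
  [77,92): 15 bp
  [92,102): 10 bp
  [102,103): 1 bp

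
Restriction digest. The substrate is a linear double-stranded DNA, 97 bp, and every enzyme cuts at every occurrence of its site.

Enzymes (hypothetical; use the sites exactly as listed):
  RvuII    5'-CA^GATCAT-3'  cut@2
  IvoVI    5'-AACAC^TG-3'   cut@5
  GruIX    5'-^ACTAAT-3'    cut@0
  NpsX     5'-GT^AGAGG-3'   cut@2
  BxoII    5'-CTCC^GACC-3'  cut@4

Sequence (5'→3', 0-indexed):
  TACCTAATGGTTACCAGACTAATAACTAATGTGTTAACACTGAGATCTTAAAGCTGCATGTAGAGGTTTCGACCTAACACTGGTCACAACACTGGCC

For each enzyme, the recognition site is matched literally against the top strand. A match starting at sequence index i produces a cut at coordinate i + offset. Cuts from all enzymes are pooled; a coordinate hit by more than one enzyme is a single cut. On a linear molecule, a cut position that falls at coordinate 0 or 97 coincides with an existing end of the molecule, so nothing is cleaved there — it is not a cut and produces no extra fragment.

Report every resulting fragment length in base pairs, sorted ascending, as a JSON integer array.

Per-enzyme occurrences:
  RvuII (CAGATCAT, off=2): no sites
  IvoVI AACACTG/5: at [35, 75, 87] ⇒ [40, 80, 92]
  GruIX ACTAAT/0: at [17, 24] ⇒ [17, 24]
  NpsX GTAGAGG/2: at [59] ⇒ [61]
  BxoII (CTCCGACC, off=4): no sites

Pooled cuts: [17, 24, 40, 61, 80, 92]

Fragment lengths:
  [0,17): 17 bp
  [17,24): 7 bp
  [24,40): 16 bp
  [40,61): 21 bp
  [61,80): 19 bp
  [80,92): 12 bp
  [92,97): 5 bp

[5,7,12,16,17,19,21]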